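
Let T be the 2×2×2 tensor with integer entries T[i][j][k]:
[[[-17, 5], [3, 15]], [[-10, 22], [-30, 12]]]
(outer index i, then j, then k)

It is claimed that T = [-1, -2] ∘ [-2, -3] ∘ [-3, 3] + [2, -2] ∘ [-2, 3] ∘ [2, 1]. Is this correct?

Reconstruct entry (0,0,0) from the claimed factors: Σₗ aₗ[0]bₗ[0]cₗ[0] = (-1)·(-2)·(-3) + (2)·(-2)·(2) = -14, but T[0,0,0] = -17. The claim is false.

No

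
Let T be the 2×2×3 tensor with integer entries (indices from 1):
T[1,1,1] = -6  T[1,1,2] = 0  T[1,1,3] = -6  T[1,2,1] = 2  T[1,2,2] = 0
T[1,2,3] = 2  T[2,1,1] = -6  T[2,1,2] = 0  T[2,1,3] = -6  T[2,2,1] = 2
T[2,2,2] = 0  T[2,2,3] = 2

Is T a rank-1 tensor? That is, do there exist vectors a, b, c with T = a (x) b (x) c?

Yes

If T = a (x) b (x) c then every fibre of T is a multiple of the corresponding factor, so read the factors off the fibres through the nonzero entry T[1,1,1] = -6.
The mode-1 fibre T[:,1,1] = [-6, -6] gives a = (1, 1) (primitive direction); the mode-2 fibre T[1,:,1] = [-6, 2] gives b = (3, -1); then c[k] = T[1,1,k] / (a[1]·b[1]) = [-6, 0, -6] / 3 = (-2, 0, -2).
Expanding (1, 1) (x) (3, -1) (x) (-2, 0, -2) reproduces all 12 entries of T, so T = (1, 1) (x) (3, -1) (x) (-2, 0, -2) and rank(T) ≤ 1.
Equivalently every frontal slice T[:,:,k] is c[k] times the rank-1 matrix (1, 1) (x) (3, -1). So T has rank 1 (it is nonzero).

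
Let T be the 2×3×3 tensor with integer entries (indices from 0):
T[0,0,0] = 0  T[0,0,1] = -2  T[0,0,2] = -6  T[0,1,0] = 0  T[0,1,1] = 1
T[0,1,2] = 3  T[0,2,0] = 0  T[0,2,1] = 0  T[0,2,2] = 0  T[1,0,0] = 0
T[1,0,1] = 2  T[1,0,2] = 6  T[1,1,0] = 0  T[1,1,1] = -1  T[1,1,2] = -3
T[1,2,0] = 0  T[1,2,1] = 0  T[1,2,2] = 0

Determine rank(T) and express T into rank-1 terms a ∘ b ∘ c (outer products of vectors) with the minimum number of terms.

rank(T) = 1

Lower bound: T ≠ 0 (e.g. T[0,0,1] = -2), so rank(T) ≥ 1.
Upper bound: if T = a ∘ b ∘ c then every fibre of T is a multiple of the corresponding factor, so read the factors off the fibres through the nonzero entry T[0,0,1] = -2.
The mode-1 fibre T[:,0,1] = [-2, 2] gives a = [1, -1] (primitive direction); the mode-2 fibre T[0,:,1] = [-2, 1, 0] gives b = [2, -1, 0]; then c[k] = T[0,0,k] / (a[0]·b[0]) = [0, -2, -6] / 2 = [0, -1, -3].
Expanding [1, -1] ∘ [2, -1, 0] ∘ [0, -1, -3] reproduces all 18 entries of T, so T = [1, -1] ∘ [2, -1, 0] ∘ [0, -1, -3] and rank(T) ≤ 1.
These bounds meet, so rank(T) = 1.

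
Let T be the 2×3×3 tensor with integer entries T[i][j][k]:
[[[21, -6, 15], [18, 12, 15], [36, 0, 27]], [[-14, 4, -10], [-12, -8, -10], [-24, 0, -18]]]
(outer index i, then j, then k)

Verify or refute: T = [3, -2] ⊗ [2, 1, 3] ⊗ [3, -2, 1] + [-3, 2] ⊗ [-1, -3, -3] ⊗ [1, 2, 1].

No

Reconstruct entry (0,0,2) from the claimed factors: Σₗ aₗ[0]bₗ[0]cₗ[2] = (3)·(2)·(1) + (-3)·(-1)·(1) = 9, but T[0,0,2] = 15. The claim is false.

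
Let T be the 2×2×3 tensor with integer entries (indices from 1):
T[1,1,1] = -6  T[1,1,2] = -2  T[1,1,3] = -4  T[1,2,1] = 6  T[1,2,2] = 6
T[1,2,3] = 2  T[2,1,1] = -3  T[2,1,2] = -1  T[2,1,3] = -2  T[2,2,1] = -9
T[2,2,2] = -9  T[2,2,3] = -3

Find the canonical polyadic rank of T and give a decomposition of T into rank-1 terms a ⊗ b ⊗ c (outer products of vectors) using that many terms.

rank(T) = 2

Lower bound: the mode-2 unfolding of T (rows indexed by j, columns by (i,k) = (1,1), (1,2), (1,3), (2,1), (2,2), (2,3)) is [[-6, -2, -4, -3, -1, -2], [6, 6, 2, -9, -9, -3]].
There the 2×2 minor on rows j ∈ {1, 2}, columns (i,k) ∈ {(1,1), (1,2)} is det [[-6, -2], [6, 6]] = -24 ≠ 0, so this unfolding has rank ≥ 2; CP rank is at least every unfolding rank, so rank(T) ≥ 2. (Flattening ranks never certify an upper bound on CP rank; for that we must actually write T with 2 rank-1 terms.)
Upper bound — finding two terms. Write S_k = T[:,:,k] for the frontal slices: S₁ = [[-6, 6], [-3, -9]], S₂ = [[-2, 6], [-1, -9]], S₃ = [[-4, 2], [-2, -3]].
If T = a₁ ⊗ b₁ ⊗ c₁ + a₂ ⊗ b₂ ⊗ c₂ then each S_k = c₁[k]·a₁b₁ᵀ + c₂[k]·a₂b₂ᵀ. S₁ and S₂ are linearly independent, so a₁b₁ᵀ and a₂b₂ᵀ must span the same plane of matrices: they are the rank-1 matrices of the form x·S₁ + y·S₂.
det(x·S₁ + y·S₂) is 72·x² + 96·xy + 24·y² = 24·(x + y)(3·x + y), vanishing at (x:y) = (1:-1) and (1:-3).
M₁ = S₁ − S₂ = [[-4, 0], [-2, 0]] = (-2)·[2, 1][1, 0]ᵀ and M₂ = S₁ − 3·S₂ = [[0, -12], [0, 18]] = (-6)·[2, -3][0, 1]ᵀ, so take a₁ = [2, 1], b₁ = [1, 0], a₂ = [2, -3], b₂ = [0, 1].
Each slice is an integer combination of E₁ = a₁b₁ᵀ and E₂ = a₂b₂ᵀ: S₁ = −3·E₁ + 3·E₂, S₂ = −E₁ + 3·E₂, S₃ = −2·E₁ + E₂; reading off coefficients, c₁ = [-3, -1, -2] and c₂ = [3, 3, 1].
Hence T = [2, 1] ⊗ [1, 0] ⊗ [-3, -1, -2] + [2, -3] ⊗ [0, 1] ⊗ [3, 3, 1], so rank(T) ≤ 2.
These bounds meet, so rank(T) = 2.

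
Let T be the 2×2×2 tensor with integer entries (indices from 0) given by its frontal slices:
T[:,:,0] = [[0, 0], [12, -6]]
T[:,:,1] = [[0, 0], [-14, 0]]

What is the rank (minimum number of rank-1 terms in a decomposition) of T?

Lower bound: the mode-3 unfolding of T (rows indexed by k, columns by (i,j) = (0,0), (0,1), (1,0), (1,1)) is [[0, 0, 12, -6], [0, 0, -14, 0]].
There the 2×2 minor on rows k ∈ {0, 1}, columns (i,j) ∈ {(1,0), (1,1)} is det [[12, -6], [-14, 0]] = -84 ≠ 0, so this unfolding has rank ≥ 2; CP rank is at least every unfolding rank, so rank(T) ≥ 2. (Flattening ranks never certify an upper bound on CP rank; for that we must actually write T with 2 rank-1 terms.)
Upper bound — finding two terms. Every mode-1 slice of T is a multiple of one matrix: T[i,:,:] = a[i]·M with a = [0, 1] and M = [[12, -14], [-6, 0]] (rows indexed by j, columns by k). So it suffices to write M as a sum of two rank-1 matrices.
Splitting M by its rows (j = 0, 1), M = [1, 0][12, -14]ᵀ + [0, 1][-6, 0]ᵀ.
Hence T = [0, 1] ⊗ [1, 0] ⊗ [12, -14] + [0, 1] ⊗ [0, 1] ⊗ [-6, 0], so rank(T) ≤ 2.
These bounds meet, so rank(T) = 2.

2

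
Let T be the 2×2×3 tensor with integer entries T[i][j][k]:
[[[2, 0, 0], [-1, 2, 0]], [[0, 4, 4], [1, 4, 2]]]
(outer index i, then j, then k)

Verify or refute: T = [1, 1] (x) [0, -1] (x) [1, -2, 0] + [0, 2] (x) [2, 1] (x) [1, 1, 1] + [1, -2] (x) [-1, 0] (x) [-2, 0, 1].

Reconstruct entry (0,0,2) from the claimed factors: Σₗ aₗ[0]bₗ[0]cₗ[2] = (1)·(0)·(0) + (0)·(2)·(1) + (1)·(-1)·(1) = -1, but T[0,0,2] = 0. The claim is false.

No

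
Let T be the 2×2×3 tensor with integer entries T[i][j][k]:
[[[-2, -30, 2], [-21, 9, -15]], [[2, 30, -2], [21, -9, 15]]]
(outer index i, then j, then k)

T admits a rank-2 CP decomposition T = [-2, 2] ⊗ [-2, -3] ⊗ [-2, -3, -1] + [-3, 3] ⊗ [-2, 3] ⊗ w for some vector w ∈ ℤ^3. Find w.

w = [1, -3, 1]

Subtract the known terms from T to get the rank-1 residual R = [-3, 3] ⊗ [-2, 3] ⊗ w, so R[i,j,k] = a[i]·b[j]·w[k]. Pick indices with nonzero a[0]·b[0] = (-3)·(-2) = 6. Only the fibre through (0,0,·) is needed: R[0,0,:] = T[0,0,:] − Σₗ aₗ[0]bₗ[0]cₗ = [-2, -30, 2] − (-2)·(-2)·[-2, -3, -1] = [6, -18, 6]. Then w[k] = R[0,0,k] / 6 for each k, giving w = [6, -18, 6] / 6 = [1, -3, 1].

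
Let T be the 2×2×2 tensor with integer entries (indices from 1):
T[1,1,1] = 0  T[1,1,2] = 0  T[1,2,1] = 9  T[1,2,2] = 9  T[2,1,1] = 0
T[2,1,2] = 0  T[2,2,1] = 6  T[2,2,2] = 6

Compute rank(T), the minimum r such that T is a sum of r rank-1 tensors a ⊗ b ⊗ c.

1

Lower bound: T ≠ 0 (e.g. T[1,2,1] = 9), so rank(T) ≥ 1.
Upper bound: if T = a ⊗ b ⊗ c then every fibre of T is a multiple of the corresponding factor, so read the factors off the fibres through the nonzero entry T[1,2,1] = 9.
The mode-1 fibre T[:,2,1] = [9, 6] gives a = [3, 2] (primitive direction); the mode-2 fibre T[1,:,1] = [0, 9] gives b = [0, 1]; then c[k] = T[1,2,k] / (a[1]·b[2]) = [9, 9] / 3 = [3, 3].
Expanding [3, 2] ⊗ [0, 1] ⊗ [3, 3] reproduces all 8 entries of T, so T = [3, 2] ⊗ [0, 1] ⊗ [3, 3] and rank(T) ≤ 1.
These bounds meet, so rank(T) = 1.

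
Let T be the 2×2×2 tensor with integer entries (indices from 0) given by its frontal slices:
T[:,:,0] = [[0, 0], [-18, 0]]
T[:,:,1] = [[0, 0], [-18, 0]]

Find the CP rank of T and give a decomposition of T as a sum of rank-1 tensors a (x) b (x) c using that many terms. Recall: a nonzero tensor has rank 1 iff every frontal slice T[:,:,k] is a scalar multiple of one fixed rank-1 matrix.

Lower bound: T ≠ 0 (e.g. T[1,0,0] = -18), so rank(T) ≥ 1.
Upper bound: if T = a (x) b (x) c then every fibre of T is a multiple of the corresponding factor, so read the factors off the fibres through the nonzero entry T[1,0,0] = -18.
The mode-1 fibre T[:,0,0] = [0, -18] gives a = [0, 1] (primitive direction); the mode-2 fibre T[1,:,0] = [-18, 0] gives b = [1, 0]; then c[k] = T[1,0,k] / (a[1]·b[0]) = [-18, -18] / 1 = [-18, -18].
Expanding [0, 1] (x) [1, 0] (x) [-18, -18] reproduces all 8 entries of T, so T = [0, 1] (x) [1, 0] (x) [-18, -18] and rank(T) ≤ 1.
These bounds meet, so rank(T) = 1.

rank(T) = 1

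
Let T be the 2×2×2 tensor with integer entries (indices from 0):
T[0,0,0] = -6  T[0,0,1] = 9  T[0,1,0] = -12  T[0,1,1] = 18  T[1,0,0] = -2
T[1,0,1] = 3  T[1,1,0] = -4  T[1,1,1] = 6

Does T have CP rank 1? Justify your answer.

Yes

If T = a ∘ b ∘ c then every fibre of T is a multiple of the corresponding factor, so read the factors off the fibres through the nonzero entry T[0,0,0] = -6.
The mode-1 fibre T[:,0,0] = [-6, -2] gives a = (3, 1) (primitive direction); the mode-2 fibre T[0,:,0] = [-6, -12] gives b = (1, 2); then c[k] = T[0,0,k] / (a[0]·b[0]) = [-6, 9] / 3 = (-2, 3).
Expanding (3, 1) ∘ (1, 2) ∘ (-2, 3) reproduces all 8 entries of T, so T = (3, 1) ∘ (1, 2) ∘ (-2, 3) and rank(T) ≤ 1.
Equivalently every frontal slice T[:,:,k] is c[k] times the rank-1 matrix (3, 1) ∘ (1, 2). So T has rank 1 (it is nonzero).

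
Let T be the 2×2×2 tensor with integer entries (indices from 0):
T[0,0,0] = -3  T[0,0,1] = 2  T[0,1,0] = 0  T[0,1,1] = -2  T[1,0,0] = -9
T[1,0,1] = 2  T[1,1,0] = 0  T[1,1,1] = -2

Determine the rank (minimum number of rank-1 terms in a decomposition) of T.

Lower bound: the mode-1 unfolding of T (rows indexed by i, columns by (j,k) = (0,0), (0,1), (1,0), (1,1)) is [[-3, 2, 0, -2], [-9, 2, 0, -2]].
There the 2×2 minor on rows i ∈ {0, 1}, columns (j,k) ∈ {(0,0), (0,1)} is det [[-3, 2], [-9, 2]] = 12 ≠ 0, so this unfolding has rank ≥ 2; CP rank is at least every unfolding rank, so rank(T) ≥ 2. (Flattening ranks never certify an upper bound on CP rank; for that we must actually write T with 2 rank-1 terms.)
Upper bound — finding two terms. Write S_k = T[:,:,k] for the frontal slices: S₀ = [[-3, 0], [-9, 0]], S₁ = [[2, -2], [2, -2]].
If T = a₁ ⊗ b₁ ⊗ c₁ + a₂ ⊗ b₂ ⊗ c₂ then each S_k = c₁[k]·a₁b₁ᵀ + c₂[k]·a₂b₂ᵀ. S₀ and S₁ are linearly independent, so a₁b₁ᵀ and a₂b₂ᵀ must span the same plane of matrices: they are the rank-1 matrices of the form x·S₀ + y·S₁.
det(x·S₀ + y·S₁) is −12·xy = (-12)·(y)(x), vanishing at (x:y) = (1:0) and (0:1).
M₁ = S₀ = [[-3, 0], [-9, 0]] = (-3)·[1, 3][1, 0]ᵀ and M₂ = S₁ = [[2, -2], [2, -2]] = 2·[1, 1][1, -1]ᵀ, so take a₁ = [1, 3], b₁ = [1, 0], a₂ = [1, 1], b₂ = [1, -1].
Each slice is an integer combination of E₁ = a₁b₁ᵀ and E₂ = a₂b₂ᵀ: S₀ = −3·E₁, S₁ = 2·E₂; reading off coefficients, c₁ = [-3, 0] and c₂ = [0, 2].
Hence T = [1, 3] ⊗ [1, 0] ⊗ [-3, 0] + [1, 1] ⊗ [1, -1] ⊗ [0, 2], so rank(T) ≤ 2.
These bounds meet, so rank(T) = 2.

2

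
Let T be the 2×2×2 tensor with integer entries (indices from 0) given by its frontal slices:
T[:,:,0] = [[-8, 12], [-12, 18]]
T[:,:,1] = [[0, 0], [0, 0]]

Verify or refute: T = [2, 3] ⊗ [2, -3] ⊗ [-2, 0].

Yes

Reconstruct entrywise from the claimed factors. For example, T[0,1,1] = 0 and Σₗ aₗ[0]bₗ[1]cₗ[1] = (2)·(-3)·(0) = 0; checking all 8 entries, every one matches. The claim holds.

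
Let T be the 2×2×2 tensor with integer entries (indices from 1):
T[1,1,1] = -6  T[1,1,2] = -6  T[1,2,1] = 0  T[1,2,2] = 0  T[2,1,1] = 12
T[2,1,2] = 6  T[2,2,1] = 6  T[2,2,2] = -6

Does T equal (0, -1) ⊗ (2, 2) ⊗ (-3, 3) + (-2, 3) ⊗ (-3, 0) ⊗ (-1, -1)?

Reconstruct entry (2,1,1) from the claimed factors: Σₗ aₗ[2]bₗ[1]cₗ[1] = (-1)·(2)·(-3) + (3)·(-3)·(-1) = 15, but T[2,1,1] = 12. The claim is false.

No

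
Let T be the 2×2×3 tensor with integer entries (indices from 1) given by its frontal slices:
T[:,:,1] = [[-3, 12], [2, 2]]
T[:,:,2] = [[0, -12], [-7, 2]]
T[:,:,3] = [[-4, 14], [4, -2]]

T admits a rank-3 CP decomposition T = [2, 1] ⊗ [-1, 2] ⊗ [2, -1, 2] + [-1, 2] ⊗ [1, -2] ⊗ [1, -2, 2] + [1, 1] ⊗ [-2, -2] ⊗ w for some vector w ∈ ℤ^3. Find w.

Subtract the known terms from T to get the rank-1 residual R = [1, 1] ⊗ [-2, -2] ⊗ w, so R[i,j,k] = a[i]·b[j]·w[k]. Pick indices with nonzero a[1]·b[1] = (1)·(-2) = -2. Only the fibre through (1,1,·) is needed: R[1,1,:] = T[1,1,:] − Σₗ aₗ[1]bₗ[1]cₗ = [-3, 0, -4] − (2)·(-1)·[2, -1, 2] − (-1)·(1)·[1, -2, 2] = [2, -4, 2]. Then w[k] = R[1,1,k] / -2 for each k, giving w = [2, -4, 2] / -2 = [-1, 2, -1].

w = [-1, 2, -1]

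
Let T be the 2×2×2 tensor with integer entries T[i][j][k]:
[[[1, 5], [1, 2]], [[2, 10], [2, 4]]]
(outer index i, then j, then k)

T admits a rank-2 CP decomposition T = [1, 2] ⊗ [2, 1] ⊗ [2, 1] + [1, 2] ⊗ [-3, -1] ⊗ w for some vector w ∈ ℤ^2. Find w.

w = [1, -1]

Subtract the known terms from T to get the rank-1 residual R = [1, 2] ⊗ [-3, -1] ⊗ w, so R[i,j,k] = a[i]·b[j]·w[k]. Pick indices with nonzero a[0]·b[0] = (1)·(-3) = -3. Only the fibre through (0,0,·) is needed: R[0,0,:] = T[0,0,:] − Σₗ aₗ[0]bₗ[0]cₗ = [1, 5] − (1)·(2)·[2, 1] = [-3, 3]. Then w[k] = R[0,0,k] / -3 for each k, giving w = [-3, 3] / -3 = [1, -1].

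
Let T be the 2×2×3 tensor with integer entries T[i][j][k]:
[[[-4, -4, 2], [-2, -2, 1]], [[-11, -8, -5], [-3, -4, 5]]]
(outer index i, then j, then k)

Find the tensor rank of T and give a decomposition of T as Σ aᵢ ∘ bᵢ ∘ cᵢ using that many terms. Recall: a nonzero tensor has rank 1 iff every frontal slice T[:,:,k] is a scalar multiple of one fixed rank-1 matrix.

Lower bound: the mode-1 unfolding of T (rows indexed by i, columns by (j,k) = (0,0), (0,1), (0,2), (1,0), (1,1), (1,2)) is [[-4, -4, 2, -2, -2, 1], [-11, -8, -5, -3, -4, 5]].
There the 2×2 minor on rows i ∈ {0, 1}, columns (j,k) ∈ {(0,0), (0,1)} is det [[-4, -4], [-11, -8]] = -12 ≠ 0, so this unfolding has rank ≥ 2; CP rank is at least every unfolding rank, so rank(T) ≥ 2. (Unfolding ranks only ever bound the CP rank from below — rank(T) can be strictly larger than all of them — so the matching upper bound has to come from an explicit 2-term decomposition.)
Upper bound — finding two terms. Write S_k = T[:,:,k] for the frontal slices: S₀ = [[-4, -2], [-11, -3]], S₁ = [[-4, -2], [-8, -4]], S₂ = [[2, 1], [-5, 5]].
If T = a₁ ∘ b₁ ∘ c₁ + a₂ ∘ b₂ ∘ c₂ then each S_k = c₁[k]·a₁b₁ᵀ + c₂[k]·a₂b₂ᵀ. S₀ and S₁ are linearly independent, so a₁b₁ᵀ and a₂b₂ᵀ must span the same plane of matrices: they are the rank-1 matrices of the form x·S₀ + y·S₁.
det(x·S₀ + y·S₁) is −10·x² − 10·xy = (-10)·(x + y)(x), vanishing at (x:y) = (1:-1) and (0:1).
M₁ = S₀ − S₁ = [[0, 0], [-3, 1]] = −[0, 1][3, -1]ᵀ and M₂ = S₁ = [[-4, -2], [-8, -4]] = (-2)·[1, 2][2, 1]ᵀ, so take a₁ = [0, 1], b₁ = [3, -1], a₂ = [1, 2], b₂ = [2, 1].
Each slice is an integer combination of E₁ = a₁b₁ᵀ and E₂ = a₂b₂ᵀ: S₀ = −E₁ − 2·E₂, S₁ = −2·E₂, S₂ = −3·E₁ + E₂; reading off coefficients, c₁ = [-1, 0, -3] and c₂ = [-2, -2, 1].
Hence T = [0, 1] ∘ [3, -1] ∘ [-1, 0, -3] + [1, 2] ∘ [2, 1] ∘ [-2, -2, 1], so rank(T) ≤ 2.
These bounds meet, so rank(T) = 2.
Check entry T[0,1,0] = -2: (0)·(-1)·(-1) + (1)·(1)·(-2) = -2.

rank(T) = 2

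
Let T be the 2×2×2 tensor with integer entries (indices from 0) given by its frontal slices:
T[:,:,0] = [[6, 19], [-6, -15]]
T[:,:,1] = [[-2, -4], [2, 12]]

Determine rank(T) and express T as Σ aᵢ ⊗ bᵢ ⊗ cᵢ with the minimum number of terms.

Lower bound: the mode-2 unfolding of T (rows indexed by j, columns by (i,k) = (0,0), (0,1), (1,0), (1,1)) is [[6, -2, -6, 2], [19, -4, -15, 12]].
There the 2×2 minor on rows j ∈ {0, 1}, columns (i,k) ∈ {(0,0), (0,1)} is det [[6, -2], [19, -4]] = 14 ≠ 0, so this unfolding has rank ≥ 2; CP rank is at least every unfolding rank, so rank(T) ≥ 2. (This is only a lower bound: in general the CP rank may exceed every unfolding rank, so we still need to exhibit 2 rank-1 terms summing to T.)
Upper bound — finding two terms. Write S_k = T[:,:,k] for the frontal slices: S₀ = [[6, 19], [-6, -15]], S₁ = [[-2, -4], [2, 12]].
If T = a₁ ⊗ b₁ ⊗ c₁ + a₂ ⊗ b₂ ⊗ c₂ then each S_k = c₁[k]·a₁b₁ᵀ + c₂[k]·a₂b₂ᵀ. S₀ and S₁ are linearly independent, so a₁b₁ᵀ and a₂b₂ᵀ must span the same plane of matrices: they are the rank-1 matrices of the form x·S₀ + y·S₁.
det(x·S₀ + y·S₁) is 24·x² + 40·xy − 16·y² = 8·(x + 2·y)(3·x − y), vanishing at (x:y) = (2:-1) and (1:3).
M₁ = 2·S₀ − S₁ = [[14, 42], [-14, -42]] = 14·[1, -1][1, 3]ᵀ and M₂ = S₀ + 3·S₁ = [[0, 7], [0, 21]] = 7·[1, 3][0, 1]ᵀ, so take a₁ = [1, -1], b₁ = [1, 3], a₂ = [1, 3], b₂ = [0, 1].
Each slice is an integer combination of E₁ = a₁b₁ᵀ and E₂ = a₂b₂ᵀ: S₀ = 6·E₁ + E₂, S₁ = −2·E₁ + 2·E₂; reading off coefficients, c₁ = [6, -2] and c₂ = [1, 2].
Hence T = [1, -1] ⊗ [1, 3] ⊗ [6, -2] + [1, 3] ⊗ [0, 1] ⊗ [1, 2], so rank(T) ≤ 2.
These bounds meet, so rank(T) = 2.

rank(T) = 2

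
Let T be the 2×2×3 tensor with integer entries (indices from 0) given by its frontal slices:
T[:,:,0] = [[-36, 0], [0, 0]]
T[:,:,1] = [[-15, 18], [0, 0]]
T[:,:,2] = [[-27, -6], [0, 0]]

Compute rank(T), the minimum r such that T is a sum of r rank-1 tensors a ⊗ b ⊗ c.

2

Lower bound: the mode-3 unfolding of T (rows indexed by k, columns by (i,j) = (0,0), (0,1), (1,0), (1,1)) is [[-36, 0, 0, 0], [-15, 18, 0, 0], [-27, -6, 0, 0]].
There the 2×2 minor on rows k ∈ {0, 1}, columns (i,j) ∈ {(0,0), (0,1)} is det [[-36, 0], [-15, 18]] = -648 ≠ 0, so this unfolding has rank ≥ 2; CP rank is at least every unfolding rank, so rank(T) ≥ 2. (This is only a lower bound: in general the CP rank may exceed every unfolding rank, so we still need to exhibit 2 rank-1 terms summing to T.)
Upper bound — finding two terms. Every mode-1 slice of T is a multiple of one matrix: T[i,:,:] = a[i]·M with a = [1, 0] and M = [[-36, -15, -27], [0, 18, -6]] (rows indexed by j, columns by k). So it suffices to write M as a sum of two rank-1 matrices.
Splitting M by its rows (j = 0, 1), M = [1, 0][-36, -15, -27]ᵀ + [0, 1][0, 18, -6]ᵀ.
Hence T = [1, 0] ⊗ [1, 0] ⊗ [-36, -15, -27] + [1, 0] ⊗ [0, 1] ⊗ [0, 18, -6], so rank(T) ≤ 2.
These bounds meet, so rank(T) = 2.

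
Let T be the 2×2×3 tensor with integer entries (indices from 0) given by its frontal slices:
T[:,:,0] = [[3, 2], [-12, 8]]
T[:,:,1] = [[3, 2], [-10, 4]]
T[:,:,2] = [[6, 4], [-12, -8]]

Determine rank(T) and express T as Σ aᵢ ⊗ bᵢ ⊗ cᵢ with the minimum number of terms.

rank(T) = 2

Lower bound: in the mode-2 unfolding of T (rows indexed by j, columns by (i,k)) the 2×2 minor on rows j ∈ {0, 1}, columns (i,k) ∈ {(0,0), (1,0)} is det [[3, -12], [2, 8]] = 48 ≠ 0, so that unfolding has rank ≥ 2 and hence rank(T) ≥ 2 (CP rank is at least every unfolding rank, though it can be larger).
Upper bound: with S_k = T[:,:,k], the two rank-1 terms a₁b₁ᵀ, a₂b₂ᵀ are the rank-1 members of the pencil x·S₀ + y·S₁.
det(x·S₀ + y·S₁) is 48·x² + 80·xy + 32·y² = 16·(3·x + 2·y)(x + y), vanishing at (x:y) = (2:-3) and (1:-1).
M₁ = 2·S₀ − 3·S₁ = [[-3, -2], [6, 4]] = −[1, -2][3, 2]ᵀ and M₂ = S₀ − S₁ = [[0, 0], [-2, 4]] = (-2)·[0, 1][1, -2]ᵀ, so take a₁ = [1, -2], b₁ = [3, 2], a₂ = [0, 1], b₂ = [1, -2].
Each slice is an integer combination of E₁ = a₁b₁ᵀ and E₂ = a₂b₂ᵀ: S₀ = E₁ − 6·E₂, S₁ = E₁ − 4·E₂, S₂ = 2·E₁; reading off coefficients, c₁ = [1, 1, 2] and c₂ = [-6, -4, 0].
Hence T = [1, -2] ⊗ [3, 2] ⊗ [1, 1, 2] + [0, 1] ⊗ [1, -2] ⊗ [-6, -4, 0], so rank(T) ≤ 2.
These bounds meet, so rank(T) = 2.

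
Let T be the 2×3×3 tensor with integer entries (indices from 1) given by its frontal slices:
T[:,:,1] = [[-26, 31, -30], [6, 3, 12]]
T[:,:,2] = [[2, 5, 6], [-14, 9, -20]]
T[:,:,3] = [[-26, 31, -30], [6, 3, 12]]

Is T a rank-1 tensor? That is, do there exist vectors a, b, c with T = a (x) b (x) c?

The mode-3 unfolding of T (rows indexed by k, columns by (i,j) = (1,1), (1,2), (1,3), (2,1), (2,2), (2,3)) is [[-26, 31, -30, 6, 3, 12], [2, 5, 6, -14, 9, -20], [-26, 31, -30, 6, 3, 12]].
There the 2×2 minor on rows k ∈ {1, 2}, columns (i,j) ∈ {(1,1), (1,2)} is det [[-26, 31], [2, 5]] = -192 ≠ 0, so this unfolding has rank ≥ 2; CP rank is at least every unfolding rank, so rank(T) ≥ 2.
In particular rank(T) ≥ 2 > 1, so T is not rank-1.

No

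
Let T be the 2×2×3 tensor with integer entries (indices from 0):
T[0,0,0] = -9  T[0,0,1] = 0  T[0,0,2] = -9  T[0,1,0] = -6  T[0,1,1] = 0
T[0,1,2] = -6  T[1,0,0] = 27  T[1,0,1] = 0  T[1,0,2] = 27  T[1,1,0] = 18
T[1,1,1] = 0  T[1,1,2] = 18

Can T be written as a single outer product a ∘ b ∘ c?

The mode-1 fibre T[:,0,0] = [-9, 27] gives a = [1, -3] (primitive direction); the mode-2 fibre T[0,:,0] = [-9, -6] gives b = [3, 2]; then c[k] = T[0,0,k] / (a[0]·b[0]) = [-9, 0, -9] / 3 = [-3, 0, -3].
Expanding [1, -3] ∘ [3, 2] ∘ [-3, 0, -3] reproduces all 12 entries of T, so T = [1, -3] ∘ [3, 2] ∘ [-3, 0, -3] and rank(T) ≤ 1.
Equivalently every frontal slice T[:,:,k] is c[k] times the rank-1 matrix [1, -3] ∘ [3, 2]. So T has rank 1 (it is nonzero).

Yes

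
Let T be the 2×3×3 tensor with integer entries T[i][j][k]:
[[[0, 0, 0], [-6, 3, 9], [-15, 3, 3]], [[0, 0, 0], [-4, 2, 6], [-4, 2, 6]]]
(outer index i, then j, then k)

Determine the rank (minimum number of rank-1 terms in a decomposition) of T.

Lower bound: the mode-3 unfolding of T (rows indexed by k, columns by (i,j) = (0,0), (0,1), (0,2), (1,0), (1,1), (1,2)) is [[0, -6, -15, 0, -4, -4], [0, 3, 3, 0, 2, 2], [0, 9, 3, 0, 6, 6]].
There the 2×2 minor on rows k ∈ {0, 1}, columns (i,j) ∈ {(0,1), (0,2)} is det [[-6, -15], [3, 3]] = 27 ≠ 0, so this unfolding has rank ≥ 2; CP rank is at least every unfolding rank, so rank(T) ≥ 2. (Flattening ranks never certify an upper bound on CP rank; for that we must actually write T with 2 rank-1 terms.)
Upper bound — finding two terms. Write S_k = T[:,:,k] for the frontal slices: S₀ = [[0, -6, -15], [0, -4, -4]], S₁ = [[0, 3, 3], [0, 2, 2]], S₂ = [[0, 9, 3], [0, 6, 6]].
If T = a₁ ⊗ b₁ ⊗ c₁ + a₂ ⊗ b₂ ⊗ c₂ then each S_k = c₁[k]·a₁b₁ᵀ + c₂[k]·a₂b₂ᵀ. S₀ and S₁ are linearly independent, so a₁b₁ᵀ and a₂b₂ᵀ must span the same plane of matrices: they are the rank-1 matrices of the form x·S₀ + y·S₁.
The 2×2 minor of x·S₀ + y·S₁ on rows {0,1}, columns {1,2} is −36·x² + 18·xy = (-18)·(2·x − y)(x), vanishing at (x:y) = (1:2) and (0:1).
M₁ = S₀ + 2·S₁ = [[0, 0, -9], [0, 0, 0]] = (-9)·[1, 0][0, 0, 1]ᵀ and M₂ = S₁ = [[0, 3, 3], [0, 2, 2]] = [3, 2][0, 1, 1]ᵀ, so take a₁ = [1, 0], b₁ = [0, 0, 1], a₂ = [3, 2], b₂ = [0, 1, 1].
Each slice is an integer combination of E₁ = a₁b₁ᵀ and E₂ = a₂b₂ᵀ: S₀ = −9·E₁ − 2·E₂, S₁ = E₂, S₂ = −6·E₁ + 3·E₂; reading off coefficients, c₁ = [-9, 0, -6] and c₂ = [-2, 1, 3].
Hence T = [1, 0] ⊗ [0, 0, 1] ⊗ [-9, 0, -6] + [3, 2] ⊗ [0, 1, 1] ⊗ [-2, 1, 3], so rank(T) ≤ 2.
These bounds meet, so rank(T) = 2.

2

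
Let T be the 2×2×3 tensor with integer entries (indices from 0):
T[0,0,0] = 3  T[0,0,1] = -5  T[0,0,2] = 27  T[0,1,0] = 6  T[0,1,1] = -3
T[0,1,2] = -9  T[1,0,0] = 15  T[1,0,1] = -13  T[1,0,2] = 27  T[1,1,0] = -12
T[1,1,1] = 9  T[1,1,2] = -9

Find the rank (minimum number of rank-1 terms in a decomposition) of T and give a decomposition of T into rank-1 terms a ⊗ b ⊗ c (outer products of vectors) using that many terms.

rank(T) = 2

Lower bound: in the mode-3 unfolding of T (rows indexed by k, columns by (i,j)) the 2×2 minor on rows k ∈ {0, 1}, columns (i,j) ∈ {(0,0), (0,1)} is det [[3, 6], [-5, -3]] = 21 ≠ 0, so that unfolding has rank ≥ 2 and hence rank(T) ≥ 2 (CP rank is at least every unfolding rank, though it can be larger).
Upper bound: with S_k = T[:,:,k], the two rank-1 terms a₁b₁ᵀ, a₂b₂ᵀ are the rank-1 members of the pencil x·S₀ + y·S₁.
det(x·S₀ + y·S₁) is −126·x² + 210·xy − 84·y² = (-42)·(3·x − 2·y)(x − y), vanishing at (x:y) = (2:3) and (1:1).
M₁ = 2·S₀ + 3·S₁ = [[-9, 3], [-9, 3]] = (-3)·(1, 1)(3, -1)ᵀ and M₂ = S₀ + S₁ = [[-2, 3], [2, -3]] = −(1, -1)(2, -3)ᵀ, so take a₁ = (1, 1), b₁ = (3, -1), a₂ = (1, -1), b₂ = (2, -3).
Each slice is an integer combination of E₁ = a₁b₁ᵀ and E₂ = a₂b₂ᵀ: S₀ = 3·E₁ − 3·E₂, S₁ = −3·E₁ + 2·E₂, S₂ = 9·E₁; reading off coefficients, c₁ = (3, -3, 9) and c₂ = (-3, 2, 0).
Hence T = (1, 1) ⊗ (3, -1) ⊗ (3, -3, 9) + (1, -1) ⊗ (2, -3) ⊗ (-3, 2, 0), so rank(T) ≤ 2.
These bounds meet, so rank(T) = 2.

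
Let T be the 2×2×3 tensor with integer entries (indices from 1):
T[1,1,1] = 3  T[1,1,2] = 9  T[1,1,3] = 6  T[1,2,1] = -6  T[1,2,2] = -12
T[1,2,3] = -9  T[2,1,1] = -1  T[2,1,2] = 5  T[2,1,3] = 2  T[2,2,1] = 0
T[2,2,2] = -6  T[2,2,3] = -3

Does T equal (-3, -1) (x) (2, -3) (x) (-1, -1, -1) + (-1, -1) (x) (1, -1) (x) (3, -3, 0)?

Yes

Reconstruct entrywise from the claimed factors. For example, T[2,1,1] = -1 and Σₗ aₗ[2]bₗ[1]cₗ[1] = (-1)·(2)·(-1) + (-1)·(1)·(3) = -1; checking all 12 entries, every one matches. The claim holds.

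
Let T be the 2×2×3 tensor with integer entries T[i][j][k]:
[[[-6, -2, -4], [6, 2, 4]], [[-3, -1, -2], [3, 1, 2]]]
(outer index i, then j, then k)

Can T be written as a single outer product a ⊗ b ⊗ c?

Yes

The mode-1 fibre T[:,0,0] = [-6, -3] gives a = [2, 1] (primitive direction); the mode-2 fibre T[0,:,0] = [-6, 6] gives b = [1, -1]; then c[k] = T[0,0,k] / (a[0]·b[0]) = [-6, -2, -4] / 2 = [-3, -1, -2].
Expanding [2, 1] ⊗ [1, -1] ⊗ [-3, -1, -2] reproduces all 12 entries of T, so T = [2, 1] ⊗ [1, -1] ⊗ [-3, -1, -2] and rank(T) ≤ 1.
Equivalently every frontal slice T[:,:,k] is c[k] times the rank-1 matrix [2, 1] ⊗ [1, -1]. So T has rank 1 (it is nonzero).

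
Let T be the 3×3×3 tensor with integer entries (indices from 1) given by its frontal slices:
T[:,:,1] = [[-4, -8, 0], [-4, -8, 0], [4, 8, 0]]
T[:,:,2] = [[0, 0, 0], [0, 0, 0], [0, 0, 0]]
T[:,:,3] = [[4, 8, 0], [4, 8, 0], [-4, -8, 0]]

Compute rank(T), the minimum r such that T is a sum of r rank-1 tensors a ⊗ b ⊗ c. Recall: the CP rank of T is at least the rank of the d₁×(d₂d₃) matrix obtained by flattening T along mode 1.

Lower bound: T ≠ 0 (e.g. T[1,1,1] = -4), so rank(T) ≥ 1.
Upper bound: if T = a ⊗ b ⊗ c then every fibre of T is a multiple of the corresponding factor, so read the factors off the fibres through the nonzero entry T[1,1,1] = -4.
The mode-1 fibre T[:,1,1] = [-4, -4, 4] gives a = [1, 1, -1] (primitive direction); the mode-2 fibre T[1,:,1] = [-4, -8, 0] gives b = [1, 2, 0]; then c[k] = T[1,1,k] / (a[1]·b[1]) = [-4, 0, 4] / 1 = [-4, 0, 4].
Expanding [1, 1, -1] ⊗ [1, 2, 0] ⊗ [-4, 0, 4] reproduces all 27 entries of T, so T = [1, 1, -1] ⊗ [1, 2, 0] ⊗ [-4, 0, 4] and rank(T) ≤ 1.
These bounds meet, so rank(T) = 1.

1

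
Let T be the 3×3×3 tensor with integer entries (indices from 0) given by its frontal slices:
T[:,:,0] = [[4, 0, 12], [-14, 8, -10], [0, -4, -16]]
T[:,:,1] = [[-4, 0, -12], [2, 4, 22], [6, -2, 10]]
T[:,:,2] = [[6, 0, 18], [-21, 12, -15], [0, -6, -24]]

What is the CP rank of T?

2

Lower bound: in the mode-3 unfolding of T (rows indexed by k, columns by (i,j)) the 2×2 minor on rows k ∈ {0, 1}, columns (i,j) ∈ {(0,0), (1,0)} is det [[4, -14], [-4, 2]] = -48 ≠ 0, so that unfolding has rank ≥ 2 and hence rank(T) ≥ 2 (CP rank is at least every unfolding rank, though it can be larger).
Upper bound: with S_k = T[:,:,k], the two rank-1 terms a₁b₁ᵀ, a₂b₂ᵀ are the rank-1 members of the pencil x·S₀ + y·S₁.
The 2×2 minor of x·S₀ + y·S₁ on rows {0,1}, columns {0,1} is 32·x² − 16·xy − 16·y² = 16·(x − y)(2·x + y), vanishing at (x:y) = (1:1) and (1:-2).
M₁ = S₀ + S₁ = [[0, 0, 0], [-12, 12, 12], [6, -6, -6]] = (-6)·(0, 2, -1)(1, -1, -1)ᵀ and M₂ = S₀ − 2·S₁ = [[12, 0, 36], [-18, 0, -54], [-12, 0, -36]] = 6·(2, -3, -2)(1, 0, 3)ᵀ, so take a₁ = (0, 2, -1), b₁ = (1, -1, -1), a₂ = (2, -3, -2), b₂ = (1, 0, 3).
Each slice is an integer combination of E₁ = a₁b₁ᵀ and E₂ = a₂b₂ᵀ: S₀ = −4·E₁ + 2·E₂, S₁ = −2·E₁ − 2·E₂, S₂ = −6·E₁ + 3·E₂; reading off coefficients, c₁ = (-4, -2, -6) and c₂ = (2, -2, 3).
Hence T = (0, 2, -1) ⊗ (1, -1, -1) ⊗ (-4, -2, -6) + (2, -3, -2) ⊗ (1, 0, 3) ⊗ (2, -2, 3), so rank(T) ≤ 2.
These bounds meet, so rank(T) = 2.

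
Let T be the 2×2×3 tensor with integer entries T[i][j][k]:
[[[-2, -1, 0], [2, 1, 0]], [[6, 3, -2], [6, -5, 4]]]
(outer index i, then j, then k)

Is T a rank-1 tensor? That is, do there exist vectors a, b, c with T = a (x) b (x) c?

The mode-3 unfolding of T (rows indexed by k, columns by (i,j) = (0,0), (0,1), (1,0), (1,1)) is [[-2, 2, 6, 6], [-1, 1, 3, -5], [0, 0, -2, 4]].
There the 3×3 minor on rows k ∈ {0, 1, 2}, columns (i,j) ∈ {(0,0), (1,0), (1,1)} is det [[-2, 6, 6], [-1, 3, -5], [0, -2, 4]] = 32 ≠ 0, so this unfolding has rank ≥ 3; CP rank is at least every unfolding rank, so rank(T) ≥ 3.
In particular rank(T) ≥ 3 > 1, so T is not rank-1.

No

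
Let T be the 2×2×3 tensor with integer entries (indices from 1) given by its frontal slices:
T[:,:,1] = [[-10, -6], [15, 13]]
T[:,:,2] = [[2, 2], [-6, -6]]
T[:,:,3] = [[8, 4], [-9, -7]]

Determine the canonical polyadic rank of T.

Lower bound: the mode-1 unfolding of T (rows indexed by i, columns by (j,k) = (1,1), (1,2), (1,3), (2,1), (2,2), (2,3)) is [[-10, 2, 8, -6, 2, 4], [15, -6, -9, 13, -6, -7]].
There the 2×2 minor on rows i ∈ {1, 2}, columns (j,k) ∈ {(1,1), (1,2)} is det [[-10, 2], [15, -6]] = 30 ≠ 0, so this unfolding has rank ≥ 2; CP rank is at least every unfolding rank, so rank(T) ≥ 2. (Unfolding ranks only ever bound the CP rank from below — rank(T) can be strictly larger than all of them — so the matching upper bound has to come from an explicit 2-term decomposition.)
Upper bound — finding two terms. Write S_k = T[:,:,k] for the frontal slices: S₁ = [[-10, -6], [15, 13]], S₂ = [[2, 2], [-6, -6]], S₃ = [[8, 4], [-9, -7]].
If T = a₁ ⊗ b₁ ⊗ c₁ + a₂ ⊗ b₂ ⊗ c₂ then each S_k = c₁[k]·a₁b₁ᵀ + c₂[k]·a₂b₂ᵀ. S₁ and S₂ are linearly independent, so a₁b₁ᵀ and a₂b₂ᵀ must span the same plane of matrices: they are the rank-1 matrices of the form x·S₁ + y·S₂.
det(x·S₁ + y·S₂) is −40·x² + 20·xy = (-20)·(2·x − y)(x), vanishing at (x:y) = (1:2) and (0:1).
M₁ = S₁ + 2·S₂ = [[-6, -2], [3, 1]] = −(2, -1)(3, 1)ᵀ and M₂ = S₂ = [[2, 2], [-6, -6]] = 2·(1, -3)(1, 1)ᵀ, so take a₁ = (2, -1), b₁ = (3, 1), a₂ = (1, -3), b₂ = (1, 1).
Each slice is an integer combination of E₁ = a₁b₁ᵀ and E₂ = a₂b₂ᵀ: S₁ = −E₁ − 4·E₂, S₂ = 2·E₂, S₃ = E₁ + 2·E₂; reading off coefficients, c₁ = (-1, 0, 1) and c₂ = (-4, 2, 2).
Hence T = (2, -1) ⊗ (3, 1) ⊗ (-1, 0, 1) + (1, -3) ⊗ (1, 1) ⊗ (-4, 2, 2), so rank(T) ≤ 2.
These bounds meet, so rank(T) = 2.

2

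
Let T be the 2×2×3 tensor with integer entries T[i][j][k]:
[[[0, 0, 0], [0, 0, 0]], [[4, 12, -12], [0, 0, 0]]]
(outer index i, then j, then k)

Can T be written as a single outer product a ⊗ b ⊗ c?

The mode-1 fibre T[:,0,0] = [0, 4] gives a = (0, 1) (primitive direction); the mode-2 fibre T[1,:,0] = [4, 0] gives b = (1, 0); then c[k] = T[1,0,k] / (a[1]·b[0]) = [4, 12, -12] / 1 = (4, 12, -12).
Expanding (0, 1) ⊗ (1, 0) ⊗ (4, 12, -12) reproduces all 12 entries of T, so T = (0, 1) ⊗ (1, 0) ⊗ (4, 12, -12) and rank(T) ≤ 1.
Equivalently every frontal slice T[:,:,k] is c[k] times the rank-1 matrix (0, 1) ⊗ (1, 0). So T has rank 1 (it is nonzero).

Yes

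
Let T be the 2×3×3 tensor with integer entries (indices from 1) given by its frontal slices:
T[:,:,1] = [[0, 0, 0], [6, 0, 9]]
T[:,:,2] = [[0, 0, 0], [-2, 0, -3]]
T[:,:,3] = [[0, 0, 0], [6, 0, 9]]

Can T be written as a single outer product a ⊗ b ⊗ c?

The mode-1 fibre T[:,1,1] = [0, 6] gives a = [0, 1] (primitive direction); the mode-2 fibre T[2,:,1] = [6, 0, 9] gives b = [2, 0, 3]; then c[k] = T[2,1,k] / (a[2]·b[1]) = [6, -2, 6] / 2 = [3, -1, 3].
Expanding [0, 1] ⊗ [2, 0, 3] ⊗ [3, -1, 3] reproduces all 18 entries of T, so T = [0, 1] ⊗ [2, 0, 3] ⊗ [3, -1, 3] and rank(T) ≤ 1.
Equivalently every frontal slice T[:,:,k] is c[k] times the rank-1 matrix [0, 1] ⊗ [2, 0, 3]. So T has rank 1 (it is nonzero).

Yes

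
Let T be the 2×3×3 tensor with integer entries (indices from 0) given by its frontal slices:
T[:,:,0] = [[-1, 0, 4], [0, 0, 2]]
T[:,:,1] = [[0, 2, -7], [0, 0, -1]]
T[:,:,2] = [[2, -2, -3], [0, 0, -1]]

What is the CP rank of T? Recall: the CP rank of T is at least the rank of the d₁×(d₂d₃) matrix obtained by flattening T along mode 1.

Lower bound: the mode-3 unfolding of T (rows indexed by k, columns by (i,j) = (0,0), (0,1), (0,2), (1,0), (1,1), (1,2)) is [[-1, 0, 4, 0, 0, 2], [0, 2, -7, 0, 0, -1], [2, -2, -3, 0, 0, -1]].
There the 3×3 minor on rows k ∈ {0, 1, 2}, columns (i,j) ∈ {(0,0), (0,1), (0,2)} is det [[-1, 0, 4], [0, 2, -7], [2, -2, -3]] = 4 ≠ 0, so this unfolding has rank ≥ 3; CP rank is at least every unfolding rank, so rank(T) ≥ 3. (Unfolding ranks only ever bound the CP rank from below — rank(T) can be strictly larger than all of them — so the matching upper bound has to come from an explicit 3-term decomposition.)
Upper bound: T is a sum of 3 rank-1 terms, T = [1, -1] (x) [0, 0, 1] (x) [-2, 1, 1] + [1, 0] (x) [1, -2, 2] (x) [1, -2, 0] + [1, 0] (x) [1, -1, -2] (x) [-2, 2, 2] (one valid choice — decompositions are not unique — normalised so each a, b is primitive with positive first nonzero entry; check it by expanding all entries), so rank(T) ≤ 3.
These bounds meet, so rank(T) = 3.

3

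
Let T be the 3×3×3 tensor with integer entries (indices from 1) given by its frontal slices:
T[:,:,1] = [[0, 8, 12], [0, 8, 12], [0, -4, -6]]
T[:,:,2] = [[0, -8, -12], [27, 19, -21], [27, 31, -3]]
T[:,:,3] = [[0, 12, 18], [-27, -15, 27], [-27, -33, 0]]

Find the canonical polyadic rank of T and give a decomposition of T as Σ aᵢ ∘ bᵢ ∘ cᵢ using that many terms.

Lower bound: the mode-3 unfolding of T (rows indexed by k, columns by (i,j) = (1,1), (1,2), (1,3), (2,1), (2,2), (2,3), (3,1), (3,2), (3,3)) is [[0, 8, 12, 0, 8, 12, 0, -4, -6], [0, -8, -12, 27, 19, -21, 27, 31, -3], [0, 12, 18, -27, -15, 27, -27, -33, 0]].
There the 2×2 minor on rows k ∈ {1, 2}, columns (i,j) ∈ {(1,2), (2,1)} is det [[8, 0], [-8, 27]] = 216 ≠ 0, so this unfolding has rank ≥ 2; CP rank is at least every unfolding rank, so rank(T) ≥ 2. (Flattening ranks never certify an upper bound on CP rank; for that we must actually write T with 2 rank-1 terms.)
Upper bound — finding two terms. Write S_k = T[:,:,k] for the frontal slices: S₁ = [[0, 8, 12], [0, 8, 12], [0, -4, -6]], S₂ = [[0, -8, -12], [27, 19, -21], [27, 31, -3]], S₃ = [[0, 12, 18], [-27, -15, 27], [-27, -33, 0]].
If T = a₁ ∘ b₁ ∘ c₁ + a₂ ∘ b₂ ∘ c₂ then each S_k = c₁[k]·a₁b₁ᵀ + c₂[k]·a₂b₂ᵀ. S₁ and S₂ are linearly independent, so a₁b₁ᵀ and a₂b₂ᵀ must span the same plane of matrices: they are the rank-1 matrices of the form x·S₁ + y·S₂.
The 2×2 minor of x·S₁ + y·S₂ on rows {1,2}, columns {1,2} is −216·xy + 216·y² = (-216)·(x − y)(y), vanishing at (x:y) = (1:1) and (1:0).
M₁ = S₁ + S₂ = [[0, 0, 0], [27, 27, -9], [27, 27, -9]] = 9·(0, 1, 1)(3, 3, -1)ᵀ and M₂ = S₁ = [[0, 8, 12], [0, 8, 12], [0, -4, -6]] = 2·(2, 2, -1)(0, 2, 3)ᵀ, so take a₁ = (0, 1, 1), b₁ = (3, 3, -1), a₂ = (2, 2, -1), b₂ = (0, 2, 3).
Each slice is an integer combination of E₁ = a₁b₁ᵀ and E₂ = a₂b₂ᵀ: S₁ = 2·E₂, S₂ = 9·E₁ − 2·E₂, S₃ = −9·E₁ + 3·E₂; reading off coefficients, c₁ = (0, 9, -9) and c₂ = (2, -2, 3).
Hence T = (0, 1, 1) ∘ (3, 3, -1) ∘ (0, 9, -9) + (2, 2, -1) ∘ (0, 2, 3) ∘ (2, -2, 3), so rank(T) ≤ 2.
These bounds meet, so rank(T) = 2.

rank(T) = 2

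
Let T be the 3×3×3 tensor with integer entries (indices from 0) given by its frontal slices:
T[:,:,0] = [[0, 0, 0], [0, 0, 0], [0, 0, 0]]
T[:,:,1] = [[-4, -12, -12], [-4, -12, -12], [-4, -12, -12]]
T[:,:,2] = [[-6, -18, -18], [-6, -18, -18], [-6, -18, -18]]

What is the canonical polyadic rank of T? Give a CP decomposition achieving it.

Lower bound: T ≠ 0 (e.g. T[0,0,1] = -4), so rank(T) ≥ 1.
Upper bound: the mode-1 fibre T[:,0,1] = [-4, -4, -4] gives a = [1, 1, 1] (primitive direction); the mode-2 fibre T[0,:,1] = [-4, -12, -12] gives b = [1, 3, 3]; then c[k] = T[0,0,k] / (a[0]·b[0]) = [0, -4, -6] / 1 = [0, -4, -6].
Expanding [1, 1, 1] ⊗ [1, 3, 3] ⊗ [0, -4, -6] reproduces all 27 entries of T, so T = [1, 1, 1] ⊗ [1, 3, 3] ⊗ [0, -4, -6] and rank(T) ≤ 1.
These bounds meet, so rank(T) = 1.

rank(T) = 1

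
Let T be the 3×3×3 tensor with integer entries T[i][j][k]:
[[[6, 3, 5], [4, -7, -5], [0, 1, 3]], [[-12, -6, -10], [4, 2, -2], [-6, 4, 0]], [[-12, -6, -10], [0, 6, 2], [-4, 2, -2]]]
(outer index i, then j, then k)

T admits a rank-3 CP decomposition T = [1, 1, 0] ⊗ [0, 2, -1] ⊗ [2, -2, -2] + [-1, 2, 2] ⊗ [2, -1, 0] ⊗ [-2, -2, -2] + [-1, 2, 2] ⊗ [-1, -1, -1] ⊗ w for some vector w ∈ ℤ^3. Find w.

w = [2, -1, 1]

Subtract the known terms from T to get the rank-1 residual R = [-1, 2, 2] ⊗ [-1, -1, -1] ⊗ w, so R[i,j,k] = a[i]·b[j]·w[k]. Pick indices with nonzero a[0]·b[0] = (-1)·(-1) = 1. Only the fibre through (0,0,·) is needed: R[0,0,:] = T[0,0,:] − Σₗ aₗ[0]bₗ[0]cₗ = [6, 3, 5] − (1)·(0)·[2, -2, -2] − (-1)·(2)·[-2, -2, -2] = [2, -1, 1]. Then w[k] = R[0,0,k] / 1 for each k, giving w = [2, -1, 1] / 1 = [2, -1, 1].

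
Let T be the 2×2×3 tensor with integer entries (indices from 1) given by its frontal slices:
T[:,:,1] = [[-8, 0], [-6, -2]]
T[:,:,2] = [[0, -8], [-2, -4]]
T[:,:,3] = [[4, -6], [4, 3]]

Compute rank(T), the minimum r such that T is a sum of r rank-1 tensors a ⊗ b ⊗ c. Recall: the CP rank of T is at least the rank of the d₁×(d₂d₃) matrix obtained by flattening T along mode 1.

Lower bound: the mode-3 unfolding of T (rows indexed by k, columns by (i,j) = (1,1), (1,2), (2,1), (2,2)) is [[-8, 0, -6, -2], [0, -8, -2, -4], [4, -6, 4, 3]].
There the 3×3 minor on rows k ∈ {1, 2, 3}, columns (i,j) ∈ {(1,1), (1,2), (2,1)} is det [[-8, 0, -6], [0, -8, -2], [4, -6, 4]] = 160 ≠ 0, so this unfolding has rank ≥ 3; CP rank is at least every unfolding rank, so rank(T) ≥ 3. (Flattening ranks never certify an upper bound on CP rank; for that we must actually write T with 3 rank-1 terms.)
Upper bound: T is a sum of 3 rank-1 terms, T = [0, 1] ⊗ [1, 2] ⊗ [-2, -2, 2] + [1, 0] ⊗ [0, 1] ⊗ [-4, -8, -4] + [2, 1] ⊗ [2, -1] ⊗ [-2, 0, 1] (one valid choice — decompositions are not unique — normalised so each a, b is primitive with positive first nonzero entry; check it by expanding all entries), so rank(T) ≤ 3.
These bounds meet, so rank(T) = 3.

3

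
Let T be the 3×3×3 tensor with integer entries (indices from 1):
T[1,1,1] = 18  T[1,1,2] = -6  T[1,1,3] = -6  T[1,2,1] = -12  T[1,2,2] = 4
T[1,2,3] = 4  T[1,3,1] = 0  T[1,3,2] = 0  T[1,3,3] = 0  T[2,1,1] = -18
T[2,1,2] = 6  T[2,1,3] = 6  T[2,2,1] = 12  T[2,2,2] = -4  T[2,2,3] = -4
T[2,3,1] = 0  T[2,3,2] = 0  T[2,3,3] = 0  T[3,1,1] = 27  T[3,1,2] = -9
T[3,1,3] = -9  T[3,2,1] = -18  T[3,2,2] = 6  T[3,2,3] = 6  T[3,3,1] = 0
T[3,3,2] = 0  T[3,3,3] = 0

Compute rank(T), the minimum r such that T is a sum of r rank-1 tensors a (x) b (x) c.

1

Lower bound: T ≠ 0 (e.g. T[1,1,1] = 18), so rank(T) ≥ 1.
Upper bound: if T = a (x) b (x) c then every fibre of T is a multiple of the corresponding factor, so read the factors off the fibres through the nonzero entry T[1,1,1] = 18.
The mode-1 fibre T[:,1,1] = [18, -18, 27] gives a = [2, -2, 3] (primitive direction); the mode-2 fibre T[1,:,1] = [18, -12, 0] gives b = [3, -2, 0]; then c[k] = T[1,1,k] / (a[1]·b[1]) = [18, -6, -6] / 6 = [3, -1, -1].
Expanding [2, -2, 3] (x) [3, -2, 0] (x) [3, -1, -1] reproduces all 27 entries of T, so T = [2, -2, 3] (x) [3, -2, 0] (x) [3, -1, -1] and rank(T) ≤ 1.
These bounds meet, so rank(T) = 1.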